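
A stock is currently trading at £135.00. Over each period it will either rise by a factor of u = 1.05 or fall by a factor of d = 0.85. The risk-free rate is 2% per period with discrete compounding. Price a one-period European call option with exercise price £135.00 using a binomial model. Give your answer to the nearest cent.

£5.62

Risk-neutral probability p = (1 + 0.02 − 0.85)/(1.05 − 0.85) = 0.1700/0.2000 = 0.8500
Terminal stock prices: S_u = 141.8, S_d = 114.8
Terminal payoffs (S − K): max(6.75, 0) = 6.75, max(-20.25, 0) = 0
Node 0 (S = 135): V_0 = 1/1.02·[0.8500·6.7500 + 0.1500·0.0000] = 5.6250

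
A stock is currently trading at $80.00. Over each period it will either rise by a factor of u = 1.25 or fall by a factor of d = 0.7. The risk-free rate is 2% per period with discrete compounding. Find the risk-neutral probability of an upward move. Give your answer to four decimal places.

Risk-neutral probability p = (1 + 0.02 − 0.7)/(1.25 − 0.7) = 0.3200/0.5500 = 0.5818

p = 0.5818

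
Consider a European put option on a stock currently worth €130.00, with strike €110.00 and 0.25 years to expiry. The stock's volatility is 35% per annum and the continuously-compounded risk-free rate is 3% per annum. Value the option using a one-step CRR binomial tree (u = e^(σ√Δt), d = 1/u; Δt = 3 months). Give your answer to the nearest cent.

CRR parameters: u = e^(σ√Δt) = e^(0.35·√0.25) = 1.1912, d = 1/u = 0.8395
Per-period rate: rΔt = 0.03·0.25 = 0.0075, so R = e^0.0075 = 1.0075
Risk-neutral probability p = (e^0.0075 − 0.8395)/(1.1912 − 0.8395) = 0.1681/0.3518 = 0.4778
Terminal stock prices: S_u = 154.9, S_d = 109.1
Terminal payoffs (K − S): max(-44.86, 0) = 0, max(0.8706, 0) = 0.8706
Node 0 (S = 130): V_0 = e^(−0.0075)·[0.4778·0.0000 + 0.5222·0.8706] = 0.4513

€0.45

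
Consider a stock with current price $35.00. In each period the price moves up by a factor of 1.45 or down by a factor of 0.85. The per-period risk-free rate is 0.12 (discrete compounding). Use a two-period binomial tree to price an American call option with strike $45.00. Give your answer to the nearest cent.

Risk-neutral probability p = (1 + 0.12 − 0.85)/(1.45 − 0.85) = 0.2700/0.6000 = 0.4500
Terminal stock prices: S_uu = 73.59, S_ud = 43.14, S_dd = 25.29
Terminal payoffs (S − K): max(28.59, 0) = 28.59, max(-1.863, 0) = 0, max(-19.71, 0) = 0
Node u (S = 50.75): continuation = 1/1.12·[0.4500·28.5875 + 0.5500·0.0000] = 11.4860; exercise value = 5.7500 ≤ continuation, so V_u = 11.4860
Node d (S = 29.75): continuation = 1/1.12·[0.4500·0.0000 + 0.5500·0.0000] = 0.0000; exercise value = 0.0000 ≤ continuation, so V_d = 0.0000
Node 0 (S = 35): continuation = 1/1.12·[0.4500·11.4860 + 0.5500·0.0000] = 4.6149; exercise value = 0.0000 ≤ continuation, so V_0 = 4.6149

$4.61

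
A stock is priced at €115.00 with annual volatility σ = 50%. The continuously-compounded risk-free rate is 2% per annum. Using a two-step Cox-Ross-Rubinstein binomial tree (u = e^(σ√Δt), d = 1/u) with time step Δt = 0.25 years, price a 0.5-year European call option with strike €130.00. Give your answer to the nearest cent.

CRR parameters: u = e^(σ√Δt) = e^(0.5·√0.25) = 1.2840, d = 1/u = 0.7788
Per-period rate: rΔt = 0.02·0.25 = 0.005, so R = e^0.005 = 1.0050
Risk-neutral probability p = (e^0.005 − 0.7788)/(1.2840 − 0.7788) = 0.2262/0.5052 = 0.4477
Terminal stock prices: S_uu = 189.6, S_ud = 115, S_dd = 69.75
Terminal payoffs (S − K): max(59.6, 0) = 59.6, max(-15, 0) = 0, max(-60.25, 0) = 0
Node u (S = 147.7): V_u = e^(−0.005)·[0.4477·59.6029 + 0.5523·0.0000] = 26.5538
Node d (S = 89.56): V_d = e^(−0.005)·[0.4477·0.0000 + 0.5523·0.0000] = 0.0000
Node 0 (S = 115): V_0 = e^(−0.005)·[0.4477·26.5538 + 0.5523·0.0000] = 11.8300

€11.83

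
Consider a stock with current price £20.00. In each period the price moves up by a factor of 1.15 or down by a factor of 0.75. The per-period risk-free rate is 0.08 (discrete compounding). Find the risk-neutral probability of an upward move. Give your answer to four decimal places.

p = 0.8250

Risk-neutral probability p = (1 + 0.08 − 0.75)/(1.15 − 0.75) = 0.3300/0.4000 = 0.8250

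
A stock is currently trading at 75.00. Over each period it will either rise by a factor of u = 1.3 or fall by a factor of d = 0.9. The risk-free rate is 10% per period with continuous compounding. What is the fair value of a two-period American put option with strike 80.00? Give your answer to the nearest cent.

Risk-neutral probability p = (e^0.1 − 0.9)/(1.3 − 0.9) = 0.2052/0.4000 = 0.5129
Terminal stock prices: S_uu = 126.8, S_ud = 87.75, S_dd = 60.75
Terminal payoffs (K − S): max(-46.75, 0) = 0, max(-7.75, 0) = 0, max(19.25, 0) = 19.25
Node u (S = 97.5): continuation = e^(−0.1)·[0.5129·0.0000 + 0.4871·0.0000] = 0.0000; exercise value = 0.0000 ≤ continuation, so V_u = 0.0000
Node d (S = 67.5): continuation = e^(−0.1)·[0.5129·0.0000 + 0.4871·19.2500] = 8.4839; exercise value = 12.5000 > continuation, so V_d = 12.5000 (exercise)
Node 0 (S = 75): continuation = e^(−0.1)·[0.5129·0.0000 + 0.4871·12.5000] = 5.5090; exercise value = 5.0000 ≤ continuation, so V_0 = 5.5090

5.51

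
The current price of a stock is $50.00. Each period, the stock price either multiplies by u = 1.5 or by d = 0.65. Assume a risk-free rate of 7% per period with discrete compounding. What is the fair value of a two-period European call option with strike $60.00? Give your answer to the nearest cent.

Risk-neutral probability p = (1 + 0.07 − 0.65)/(1.5 − 0.65) = 0.4200/0.8500 = 0.4941
Terminal stock prices: S_uu = 112.5, S_ud = 48.75, S_dd = 21.13
Terminal payoffs (S − K): max(52.5, 0) = 52.5, max(-11.25, 0) = 0, max(-38.88, 0) = 0
Node u (S = 75): V_u = 1/1.07·[0.4941·52.5000 + 0.5059·0.0000] = 24.2441
Node d (S = 32.5): V_d = 1/1.07·[0.4941·0.0000 + 0.5059·0.0000] = 0.0000
Node 0 (S = 50): V_0 = 1/1.07·[0.4941·24.2441 + 0.5059·0.0000] = 11.1957

$11.20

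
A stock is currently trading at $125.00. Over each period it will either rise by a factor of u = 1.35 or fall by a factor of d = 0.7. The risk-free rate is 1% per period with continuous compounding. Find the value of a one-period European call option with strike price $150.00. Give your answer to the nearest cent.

$8.85

Risk-neutral probability p = (e^0.01 − 0.7)/(1.35 − 0.7) = 0.3101/0.6500 = 0.4770
Terminal stock prices: S_u = 168.8, S_d = 87.5
Terminal payoffs (S − K): max(18.75, 0) = 18.75, max(-62.5, 0) = 0
Node 0 (S = 125): V_0 = e^(−0.01)·[0.4770·18.7500 + 0.5230·0.0000] = 8.8548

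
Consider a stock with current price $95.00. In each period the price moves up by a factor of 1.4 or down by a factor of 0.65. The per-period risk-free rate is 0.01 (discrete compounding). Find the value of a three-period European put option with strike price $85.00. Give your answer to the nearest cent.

Risk-neutral probability p = (1 + 0.01 − 0.65)/(1.4 − 0.65) = 0.3600/0.7500 = 0.4800
Terminal stock prices: S_uuu = 260.7, S_uud = 121, S_udd = 56.19, S_ddd = 26.09
Terminal payoffs (K − S): max(-175.7, 0) = 0, max(-36.03, 0) = 0, max(28.81, 0) = 28.81, max(58.91, 0) = 58.91
Node uu (S = 186.2): V_uu = 1/1.01·[0.4800·0.0000 + 0.5200·0.0000] = 0.0000
Node ud (S = 86.45): V_ud = 1/1.01·[0.4800·0.0000 + 0.5200·28.8075] = 14.8316
Node dd (S = 40.14): V_dd = 1/1.01·[0.4800·28.8075 + 0.5200·58.9106] = 44.0209
Node u (S = 133): V_u = 1/1.01·[0.4800·0.0000 + 0.5200·14.8316] = 7.6361
Node d (S = 61.75): V_d = 1/1.01·[0.4800·14.8316 + 0.5200·44.0209] = 29.7129
Node 0 (S = 95): V_0 = 1/1.01·[0.4800·7.6361 + 0.5200·29.7129] = 18.9268

$18.93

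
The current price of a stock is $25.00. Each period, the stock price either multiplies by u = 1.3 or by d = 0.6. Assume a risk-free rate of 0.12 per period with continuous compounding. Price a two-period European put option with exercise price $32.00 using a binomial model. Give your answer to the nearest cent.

$4.75

Risk-neutral probability p = (e^0.12 − 0.6)/(1.3 − 0.6) = 0.5275/0.7000 = 0.7536
Terminal stock prices: S_uu = 42.25, S_ud = 19.5, S_dd = 9
Terminal payoffs (K − S): max(-10.25, 0) = 0, max(12.5, 0) = 12.5, max(23, 0) = 23
Node u (S = 32.5): V_u = e^(−0.12)·[0.7536·0.0000 + 0.2464·12.5000] = 2.7321
Node d (S = 15): V_d = e^(−0.12)·[0.7536·12.5000 + 0.2464·23.0000] = 13.3815
Node 0 (S = 25): V_0 = e^(−0.12)·[0.7536·2.7321 + 0.2464·13.3815] = 4.7507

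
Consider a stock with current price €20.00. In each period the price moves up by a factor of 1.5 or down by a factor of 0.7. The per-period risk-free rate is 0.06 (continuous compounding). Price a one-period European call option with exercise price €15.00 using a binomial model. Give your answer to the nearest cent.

Risk-neutral probability p = (e^0.06 − 0.7)/(1.5 − 0.7) = 0.3618/0.8000 = 0.4523
Terminal stock prices: S_u = 30, S_d = 14
Terminal payoffs (S − K): max(15, 0) = 15, max(-1, 0) = 0
Node 0 (S = 20): V_0 = e^(−0.06)·[0.4523·15.0000 + 0.5477·0.0000] = 6.3893

€6.39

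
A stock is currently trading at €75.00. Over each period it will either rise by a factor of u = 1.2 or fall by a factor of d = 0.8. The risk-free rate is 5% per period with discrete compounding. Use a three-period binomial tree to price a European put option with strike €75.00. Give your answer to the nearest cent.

€5.63

Risk-neutral probability p = (1 + 0.05 − 0.8)/(1.2 − 0.8) = 0.2500/0.4000 = 0.6250
Terminal stock prices: S_uuu = 129.6, S_uud = 86.4, S_udd = 57.6, S_ddd = 38.4
Terminal payoffs (K − S): max(-54.6, 0) = 0, max(-11.4, 0) = 0, max(17.4, 0) = 17.4, max(36.6, 0) = 36.6
Node uu (S = 108): V_uu = 1/1.05·[0.6250·0.0000 + 0.3750·0.0000] = 0.0000
Node ud (S = 72): V_ud = 1/1.05·[0.6250·0.0000 + 0.3750·17.4000] = 6.2143
Node dd (S = 48): V_dd = 1/1.05·[0.6250·17.4000 + 0.3750·36.6000] = 23.4286
Node u (S = 90): V_u = 1/1.05·[0.6250·0.0000 + 0.3750·6.2143] = 2.2194
Node d (S = 60): V_d = 1/1.05·[0.6250·6.2143 + 0.3750·23.4286] = 12.0663
Node 0 (S = 75): V_0 = 1/1.05·[0.6250·2.2194 + 0.3750·12.0663] = 5.6305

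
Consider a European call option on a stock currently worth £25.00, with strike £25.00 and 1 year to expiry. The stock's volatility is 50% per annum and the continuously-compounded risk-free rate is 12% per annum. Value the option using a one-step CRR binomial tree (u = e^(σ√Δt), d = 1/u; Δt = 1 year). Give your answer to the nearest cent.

£7.19

CRR parameters: u = e^(σ√Δt) = e^(0.5·√1) = 1.6487, d = 1/u = 0.6065
Per-period rate: rΔt = 0.12·1 = 0.12, so R = e^0.12 = 1.1275
Risk-neutral probability p = (e^0.12 − 0.6065)/(1.6487 − 0.6065) = 0.5210/1.0422 = 0.4999
Terminal stock prices: S_u = 41.22, S_d = 15.16
Terminal payoffs (S − K): max(16.22, 0) = 16.22, max(-9.837, 0) = 0
Node 0 (S = 25): V_0 = e^(−0.12)·[0.4999·16.2180 + 0.5001·0.0000] = 7.1903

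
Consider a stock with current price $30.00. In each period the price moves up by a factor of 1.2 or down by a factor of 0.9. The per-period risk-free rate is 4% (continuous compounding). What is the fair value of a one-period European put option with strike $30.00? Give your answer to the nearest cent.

$1.53

Risk-neutral probability p = (e^0.04 − 0.9)/(1.2 − 0.9) = 0.1408/0.3000 = 0.4694
Terminal stock prices: S_u = 36, S_d = 27
Terminal payoffs (K − S): max(-6, 0) = 0, max(3, 0) = 3
Node 0 (S = 30): V_0 = e^(−0.04)·[0.4694·0.0000 + 0.5306·3.0000] = 1.5295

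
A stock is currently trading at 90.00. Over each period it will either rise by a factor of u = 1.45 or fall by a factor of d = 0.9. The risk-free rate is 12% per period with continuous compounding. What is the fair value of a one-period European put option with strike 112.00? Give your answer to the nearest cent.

16.12

Risk-neutral probability p = (e^0.12 − 0.9)/(1.45 − 0.9) = 0.2275/0.5500 = 0.4136
Terminal stock prices: S_u = 130.5, S_d = 81
Terminal payoffs (K − S): max(-18.5, 0) = 0, max(31, 0) = 31
Node 0 (S = 90): V_0 = e^(−0.12)·[0.4136·0.0000 + 0.5864·31.0000] = 16.1220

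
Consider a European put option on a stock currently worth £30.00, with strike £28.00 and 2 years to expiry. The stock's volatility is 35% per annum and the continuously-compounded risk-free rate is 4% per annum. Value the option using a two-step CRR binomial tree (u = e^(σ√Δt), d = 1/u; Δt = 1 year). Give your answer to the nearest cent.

£3.39

CRR parameters: u = e^(σ√Δt) = e^(0.35·√1) = 1.4191, d = 1/u = 0.7047
Per-period rate: rΔt = 0.04·1 = 0.04, so R = e^0.04 = 1.0408
Risk-neutral probability p = (e^0.04 − 0.7047)/(1.4191 − 0.7047) = 0.3361/0.7144 = 0.4705
Terminal stock prices: S_uu = 60.41, S_ud = 30, S_dd = 14.9
Terminal payoffs (K − S): max(-32.41, 0) = 0, max(-2, 0) = 0, max(13.1, 0) = 13.1
Node u (S = 42.57): V_u = e^(−0.04)·[0.4705·0.0000 + 0.5295·0.0000] = 0.0000
Node d (S = 21.14): V_d = e^(−0.04)·[0.4705·0.0000 + 0.5295·13.1024] = 6.6656
Node 0 (S = 30): V_0 = e^(−0.04)·[0.4705·0.0000 + 0.5295·6.6656] = 3.3910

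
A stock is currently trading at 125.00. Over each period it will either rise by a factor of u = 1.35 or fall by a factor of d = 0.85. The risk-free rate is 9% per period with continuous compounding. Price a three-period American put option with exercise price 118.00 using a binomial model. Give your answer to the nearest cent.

Risk-neutral probability p = (e^0.09 − 0.85)/(1.35 − 0.85) = 0.2442/0.5000 = 0.4883
Terminal stock prices: S_uuu = 307.5, S_uud = 193.6, S_udd = 121.9, S_ddd = 76.77
Terminal payoffs (K − S): max(-189.5, 0) = 0, max(-75.64, 0) = 0, max(-3.922, 0) = 0, max(41.23, 0) = 41.23
Node uu (S = 227.8): continuation = e^(−0.09)·[0.4883·0.0000 + 0.5117·0.0000] = 0.0000; exercise value = 0.0000 ≤ continuation, so V_uu = 0.0000
Node ud (S = 143.4): continuation = e^(−0.09)·[0.4883·0.0000 + 0.5117·0.0000] = 0.0000; exercise value = 0.0000 ≤ continuation, so V_ud = 0.0000
Node dd (S = 90.31): continuation = e^(−0.09)·[0.4883·0.0000 + 0.5117·41.2344] = 19.2818; exercise value = 27.6875 > continuation, so V_dd = 27.6875 (exercise)
Node u (S = 168.8): continuation = e^(−0.09)·[0.4883·0.0000 + 0.5117·0.0000] = 0.0000; exercise value = 0.0000 ≤ continuation, so V_u = 0.0000
Node d (S = 106.2): continuation = e^(−0.09)·[0.4883·0.0000 + 0.5117·27.6875] = 12.9471; exercise value = 11.7500 ≤ continuation, so V_d = 12.9471
Node 0 (S = 125): continuation = e^(−0.09)·[0.4883·0.0000 + 0.5117·12.9471] = 6.0542; exercise value = 0.0000 ≤ continuation, so V_0 = 6.0542

6.05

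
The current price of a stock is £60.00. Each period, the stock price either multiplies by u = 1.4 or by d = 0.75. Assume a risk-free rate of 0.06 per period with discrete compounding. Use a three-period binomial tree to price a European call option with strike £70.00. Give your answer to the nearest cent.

Risk-neutral probability p = (1 + 0.06 − 0.75)/(1.4 − 0.75) = 0.3100/0.6500 = 0.4769
Terminal stock prices: S_uuu = 164.6, S_uud = 88.2, S_udd = 47.25, S_ddd = 25.31
Terminal payoffs (S − K): max(94.64, 0) = 94.64, max(18.2, 0) = 18.2, max(-22.75, 0) = 0, max(-44.69, 0) = 0
Node uu (S = 117.6): V_uu = 1/1.06·[0.4769·94.6400 + 0.5231·18.2000] = 51.5623
Node ud (S = 63): V_ud = 1/1.06·[0.4769·18.2000 + 0.5231·0.0000] = 8.1887
Node dd (S = 33.75): V_dd = 1/1.06·[0.4769·0.0000 + 0.5231·0.0000] = 0.0000
Node u (S = 84): V_u = 1/1.06·[0.4769·51.5623 + 0.5231·8.1887] = 27.2401
Node d (S = 45): V_d = 1/1.06·[0.4769·8.1887 + 0.5231·0.0000] = 3.6843
Node 0 (S = 60): V_0 = 1/1.06·[0.4769·27.2401 + 0.5231·3.6843] = 14.0742

£14.07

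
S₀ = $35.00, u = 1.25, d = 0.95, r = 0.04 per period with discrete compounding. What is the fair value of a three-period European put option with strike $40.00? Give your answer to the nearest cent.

$3.25

Risk-neutral probability p = (1 + 0.04 − 0.95)/(1.25 − 0.95) = 0.0900/0.3000 = 0.3000
Terminal stock prices: S_uuu = 68.36, S_uud = 51.95, S_udd = 39.48, S_ddd = 30.01
Terminal payoffs (K − S): max(-28.36, 0) = 0, max(-11.95, 0) = 0, max(0.5156, 0) = 0.5156, max(9.992, 0) = 9.992
Node uu (S = 54.69): V_uu = 1/1.04·[0.3000·0.0000 + 0.7000·0.0000] = 0.0000
Node ud (S = 41.56): V_ud = 1/1.04·[0.3000·0.0000 + 0.7000·0.5156] = 0.3471
Node dd (S = 31.59): V_dd = 1/1.04·[0.3000·0.5156 + 0.7000·9.9919] = 6.8740
Node u (S = 43.75): V_u = 1/1.04·[0.3000·0.0000 + 0.7000·0.3471] = 0.2336
Node d (S = 33.25): V_d = 1/1.04·[0.3000·0.3471 + 0.7000·6.8740] = 4.7269
Node 0 (S = 35): V_0 = 1/1.04·[0.3000·0.2336 + 0.7000·4.7269] = 3.2489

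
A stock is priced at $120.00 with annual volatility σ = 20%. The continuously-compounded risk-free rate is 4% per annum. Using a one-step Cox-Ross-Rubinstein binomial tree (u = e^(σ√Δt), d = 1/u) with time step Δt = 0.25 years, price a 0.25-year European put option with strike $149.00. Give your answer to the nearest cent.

$27.52

CRR parameters: u = e^(σ√Δt) = e^(0.2·√0.25) = 1.1052, d = 1/u = 0.9048
Per-period rate: rΔt = 0.04·0.25 = 0.01, so R = e^0.01 = 1.0101
Risk-neutral probability p = (e^0.01 − 0.9048)/(1.1052 − 0.9048) = 0.1052/0.2003 = 0.5252
Terminal stock prices: S_u = 132.6, S_d = 108.6
Terminal payoffs (K − S): max(16.38, 0) = 16.38, max(40.42, 0) = 40.42
Node 0 (S = 120): V_0 = e^(−0.01)·[0.5252·16.3795 + 0.4748·40.4195] = 27.5174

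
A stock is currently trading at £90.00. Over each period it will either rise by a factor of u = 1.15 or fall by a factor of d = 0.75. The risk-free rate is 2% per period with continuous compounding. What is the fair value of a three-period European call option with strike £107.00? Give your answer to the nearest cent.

£8.67

Risk-neutral probability p = (e^0.02 − 0.75)/(1.15 − 0.75) = 0.2702/0.4000 = 0.6755
Terminal stock prices: S_uuu = 136.9, S_uud = 89.27, S_udd = 58.22, S_ddd = 37.97
Terminal payoffs (S − K): max(29.88, 0) = 29.88, max(-17.73, 0) = 0, max(-48.78, 0) = 0, max(-69.03, 0) = 0
Node uu (S = 119): V_uu = e^(−0.02)·[0.6755·29.8787 + 0.3245·0.0000] = 19.7835
Node ud (S = 77.62): V_ud = e^(−0.02)·[0.6755·0.0000 + 0.3245·0.0000] = 0.0000
Node dd (S = 50.62): V_dd = e^(−0.02)·[0.6755·0.0000 + 0.3245·0.0000] = 0.0000
Node u (S = 103.5): V_u = e^(−0.02)·[0.6755·19.7835 + 0.3245·0.0000] = 13.0992
Node d (S = 67.5): V_d = e^(−0.02)·[0.6755·0.0000 + 0.3245·0.0000] = 0.0000
Node 0 (S = 90): V_0 = e^(−0.02)·[0.6755·13.0992 + 0.3245·0.0000] = 8.6734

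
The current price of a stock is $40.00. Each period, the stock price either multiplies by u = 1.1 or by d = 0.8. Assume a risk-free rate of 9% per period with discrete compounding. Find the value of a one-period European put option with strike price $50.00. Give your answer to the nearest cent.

$5.87

Risk-neutral probability p = (1 + 0.09 − 0.8)/(1.1 − 0.8) = 0.2900/0.3000 = 0.9667
Terminal stock prices: S_u = 44, S_d = 32
Terminal payoffs (K − S): max(6, 0) = 6, max(18, 0) = 18
Node 0 (S = 40): V_0 = 1/1.09·[0.9667·6.0000 + 0.0333·18.0000] = 5.8716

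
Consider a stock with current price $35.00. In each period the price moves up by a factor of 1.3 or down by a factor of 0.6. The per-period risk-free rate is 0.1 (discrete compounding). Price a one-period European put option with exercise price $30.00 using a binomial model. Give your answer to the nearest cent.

$2.34

Risk-neutral probability p = (1 + 0.1 − 0.6)/(1.3 − 0.6) = 0.5000/0.7000 = 0.7143
Terminal stock prices: S_u = 45.5, S_d = 21
Terminal payoffs (K − S): max(-15.5, 0) = 0, max(9, 0) = 9
Node 0 (S = 35): V_0 = 1/1.1·[0.7143·0.0000 + 0.2857·9.0000] = 2.3377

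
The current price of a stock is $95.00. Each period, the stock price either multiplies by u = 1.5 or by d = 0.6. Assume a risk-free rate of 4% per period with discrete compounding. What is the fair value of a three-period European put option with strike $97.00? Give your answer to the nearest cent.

Risk-neutral probability p = (1 + 0.04 − 0.6)/(1.5 − 0.6) = 0.4400/0.9000 = 0.4889
Terminal stock prices: S_uuu = 320.6, S_uud = 128.2, S_udd = 51.3, S_ddd = 20.52
Terminal payoffs (K − S): max(-223.6, 0) = 0, max(-31.25, 0) = 0, max(45.7, 0) = 45.7, max(76.48, 0) = 76.48
Node uu (S = 213.8): V_uu = 1/1.04·[0.4889·0.0000 + 0.5111·0.0000] = 0.0000
Node ud (S = 85.5): V_ud = 1/1.04·[0.4889·0.0000 + 0.5111·45.7000] = 22.4594
Node dd (S = 34.2): V_dd = 1/1.04·[0.4889·45.7000 + 0.5111·76.4800] = 59.0692
Node u (S = 142.5): V_u = 1/1.04·[0.4889·0.0000 + 0.5111·22.4594] = 11.0377
Node d (S = 57): V_d = 1/1.04·[0.4889·22.4594 + 0.5111·59.0692] = 39.5876
Node 0 (S = 95): V_0 = 1/1.04·[0.4889·11.0377 + 0.5111·39.5876] = 24.6441

$24.64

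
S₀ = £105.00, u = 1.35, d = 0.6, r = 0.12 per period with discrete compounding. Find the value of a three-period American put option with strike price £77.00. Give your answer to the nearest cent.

Risk-neutral probability p = (1 + 0.12 − 0.6)/(1.35 − 0.6) = 0.5200/0.7500 = 0.6933
Terminal stock prices: S_uuu = 258.3, S_uud = 114.8, S_udd = 51.03, S_ddd = 22.68
Terminal payoffs (K − S): max(-181.3, 0) = 0, max(-37.82, 0) = 0, max(25.97, 0) = 25.97, max(54.32, 0) = 54.32
Node uu (S = 191.4): continuation = 1/1.12·[0.6933·0.0000 + 0.3067·0.0000] = 0.0000; exercise value = 0.0000 ≤ continuation, so V_uu = 0.0000
Node ud (S = 85.05): continuation = 1/1.12·[0.6933·0.0000 + 0.3067·25.9700] = 7.1108; exercise value = 0.0000 ≤ continuation, so V_ud = 7.1108
Node dd (S = 37.8): continuation = 1/1.12·[0.6933·25.9700 + 0.3067·54.3200] = 30.9500; exercise value = 39.2000 > continuation, so V_dd = 39.2000 (exercise)
Node u (S = 141.8): continuation = 1/1.12·[0.6933·0.0000 + 0.3067·7.1108] = 1.9470; exercise value = 0.0000 ≤ continuation, so V_u = 1.9470
Node d (S = 63): continuation = 1/1.12·[0.6933·7.1108 + 0.3067·39.2000] = 15.1353; exercise value = 14.0000 ≤ continuation, so V_d = 15.1353
Node 0 (S = 105): continuation = 1/1.12·[0.6933·1.9470 + 0.3067·15.1353] = 5.3495; exercise value = 0.0000 ≤ continuation, so V_0 = 5.3495

£5.35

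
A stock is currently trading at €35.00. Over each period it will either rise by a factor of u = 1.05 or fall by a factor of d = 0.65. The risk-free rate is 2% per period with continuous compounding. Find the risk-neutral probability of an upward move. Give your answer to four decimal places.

Risk-neutral probability p = (e^0.02 − 0.65)/(1.05 − 0.65) = 0.3702/0.4000 = 0.9255

p = 0.9255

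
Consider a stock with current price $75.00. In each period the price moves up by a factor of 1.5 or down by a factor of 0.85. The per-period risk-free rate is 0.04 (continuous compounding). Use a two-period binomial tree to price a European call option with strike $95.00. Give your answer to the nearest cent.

Risk-neutral probability p = (e^0.04 − 0.85)/(1.5 − 0.85) = 0.1908/0.6500 = 0.2936
Terminal stock prices: S_uu = 168.8, S_ud = 95.62, S_dd = 54.19
Terminal payoffs (S − K): max(73.75, 0) = 73.75, max(0.625, 0) = 0.625, max(-40.81, 0) = 0
Node u (S = 112.5): V_u = e^(−0.04)·[0.2936·73.7500 + 0.7064·0.6250] = 21.2250
Node d (S = 63.75): V_d = e^(−0.04)·[0.2936·0.6250 + 0.7064·0.0000] = 0.1763
Node 0 (S = 75): V_0 = e^(−0.04)·[0.2936·21.2250 + 0.7064·0.1763] = 6.1060

$6.11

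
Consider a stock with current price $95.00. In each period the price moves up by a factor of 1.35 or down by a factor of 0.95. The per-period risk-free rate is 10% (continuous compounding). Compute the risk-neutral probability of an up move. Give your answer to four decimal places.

Risk-neutral probability p = (e^0.1 − 0.95)/(1.35 − 0.95) = 0.1552/0.4000 = 0.3879

p = 0.3879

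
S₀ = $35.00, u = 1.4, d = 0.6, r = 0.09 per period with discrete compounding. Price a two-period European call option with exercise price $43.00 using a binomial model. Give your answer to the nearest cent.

Risk-neutral probability p = (1 + 0.09 − 0.6)/(1.4 − 0.6) = 0.4900/0.8000 = 0.6125
Terminal stock prices: S_uu = 68.6, S_ud = 29.4, S_dd = 12.6
Terminal payoffs (S − K): max(25.6, 0) = 25.6, max(-13.6, 0) = 0, max(-30.4, 0) = 0
Node u (S = 49): V_u = 1/1.09·[0.6125·25.6000 + 0.3875·0.0000] = 14.3853
Node d (S = 21): V_d = 1/1.09·[0.6125·0.0000 + 0.3875·0.0000] = 0.0000
Node 0 (S = 35): V_0 = 1/1.09·[0.6125·14.3853 + 0.3875·0.0000] = 8.0835

$8.08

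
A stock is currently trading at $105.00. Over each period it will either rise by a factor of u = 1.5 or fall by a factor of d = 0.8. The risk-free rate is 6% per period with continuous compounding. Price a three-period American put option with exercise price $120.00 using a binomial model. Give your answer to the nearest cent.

Risk-neutral probability p = (e^0.06 − 0.8)/(1.5 − 0.8) = 0.2618/0.7000 = 0.3741
Terminal stock prices: S_uuu = 354.4, S_uud = 189, S_udd = 100.8, S_ddd = 53.76
Terminal payoffs (K − S): max(-234.4, 0) = 0, max(-69, 0) = 0, max(19.2, 0) = 19.2, max(66.24, 0) = 66.24
Node uu (S = 236.2): continuation = e^(−0.06)·[0.3741·0.0000 + 0.6259·0.0000] = 0.0000; exercise value = 0.0000 ≤ continuation, so V_uu = 0.0000
Node ud (S = 126): continuation = e^(−0.06)·[0.3741·0.0000 + 0.6259·19.2000] = 11.3183; exercise value = 0.0000 ≤ continuation, so V_ud = 11.3183
Node dd (S = 67.2): continuation = e^(−0.06)·[0.3741·19.2000 + 0.6259·66.2400] = 45.8117; exercise value = 52.8000 > continuation, so V_dd = 52.8000 (exercise)
Node u (S = 157.5): continuation = e^(−0.06)·[0.3741·0.0000 + 0.6259·11.3183] = 6.6721; exercise value = 0.0000 ≤ continuation, so V_u = 6.6721
Node d (S = 84): continuation = e^(−0.06)·[0.3741·11.3183 + 0.6259·52.8000] = 35.1125; exercise value = 36.0000 > continuation, so V_d = 36.0000 (exercise)
Node 0 (S = 105): continuation = e^(−0.06)·[0.3741·6.6721 + 0.6259·36.0000] = 23.5722; exercise value = 15.0000 ≤ continuation, so V_0 = 23.5722

$23.57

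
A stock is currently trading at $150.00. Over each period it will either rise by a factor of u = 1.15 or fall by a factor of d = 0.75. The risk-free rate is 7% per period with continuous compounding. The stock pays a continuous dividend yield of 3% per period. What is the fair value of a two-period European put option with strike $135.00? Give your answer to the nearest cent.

Per-period risk-free factor R = e^0.07 = 1.0725; dividend-adjusted growth = e^(0.07−0.03) = 1.0408.
Risk-neutral probability p = (1.0408 − 0.75)/(1.15 − 0.75) = 0.2908/0.4000 = 0.7270
Terminal stock prices: S_uu = 198.4, S_ud = 129.4, S_dd = 84.38
Terminal payoffs (K − S): max(-63.37, 0) = 0, max(5.625, 0) = 5.625, max(50.62, 0) = 50.62
Node u (S = 172.5): V_u = e^(−0.07)·[0.7270·0.0000 + 0.2730·5.6250] = 1.4317
Node d (S = 112.5): V_d = e^(−0.07)·[0.7270·5.6250 + 0.2730·50.6250] = 16.6980
Node 0 (S = 150): V_0 = e^(−0.07)·[0.7270·1.4317 + 0.2730·16.6980] = 5.2205

$5.22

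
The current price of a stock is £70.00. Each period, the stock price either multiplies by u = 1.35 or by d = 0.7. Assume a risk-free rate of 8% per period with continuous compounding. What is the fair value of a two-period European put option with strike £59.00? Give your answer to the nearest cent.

£3.54

Risk-neutral probability p = (e^0.08 − 0.7)/(1.35 − 0.7) = 0.3833/0.6500 = 0.5897
Terminal stock prices: S_uu = 127.6, S_ud = 66.15, S_dd = 34.3
Terminal payoffs (K − S): max(-68.58, 0) = 0, max(-7.15, 0) = 0, max(24.7, 0) = 24.7
Node u (S = 94.5): V_u = e^(−0.08)·[0.5897·0.0000 + 0.4103·0.0000] = 0.0000
Node d (S = 49): V_d = e^(−0.08)·[0.5897·0.0000 + 0.4103·24.7000] = 9.3559
Node 0 (S = 70): V_0 = e^(−0.08)·[0.5897·0.0000 + 0.4103·9.3559] = 3.5438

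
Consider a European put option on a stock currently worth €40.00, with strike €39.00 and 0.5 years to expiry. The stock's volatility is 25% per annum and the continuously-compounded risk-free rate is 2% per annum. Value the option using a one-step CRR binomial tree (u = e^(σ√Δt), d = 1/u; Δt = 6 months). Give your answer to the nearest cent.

CRR parameters: u = e^(σ√Δt) = e^(0.25·√0.5) = 1.1934, d = 1/u = 0.8380
Per-period rate: rΔt = 0.02·0.5 = 0.01, so R = e^0.01 = 1.0101
Risk-neutral probability p = (e^0.01 − 0.8380)/(1.1934 − 0.8380) = 0.1721/0.3554 = 0.4842
Terminal stock prices: S_u = 47.73, S_d = 33.52
Terminal payoffs (K − S): max(-8.735, 0) = 0, max(5.481, 0) = 5.481
Node 0 (S = 40): V_0 = e^(−0.01)·[0.4842·0.0000 + 0.5158·5.4813] = 2.7991

€2.80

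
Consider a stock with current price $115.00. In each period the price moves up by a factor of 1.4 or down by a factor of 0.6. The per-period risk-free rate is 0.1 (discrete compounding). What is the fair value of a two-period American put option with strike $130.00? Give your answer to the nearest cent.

Risk-neutral probability p = (1 + 0.1 − 0.6)/(1.4 − 0.6) = 0.5000/0.8000 = 0.6250
Terminal stock prices: S_uu = 225.4, S_ud = 96.6, S_dd = 41.4
Terminal payoffs (K − S): max(-95.4, 0) = 0, max(33.4, 0) = 33.4, max(88.6, 0) = 88.6
Node u (S = 161): continuation = 1/1.1·[0.6250·0.0000 + 0.3750·33.4000] = 11.3864; exercise value = 0.0000 ≤ continuation, so V_u = 11.3864
Node d (S = 69): continuation = 1/1.1·[0.6250·33.4000 + 0.3750·88.6000] = 49.1818; exercise value = 61.0000 > continuation, so V_d = 61.0000 (exercise)
Node 0 (S = 115): continuation = 1/1.1·[0.6250·11.3864 + 0.3750·61.0000] = 27.2650; exercise value = 15.0000 ≤ continuation, so V_0 = 27.2650

$27.26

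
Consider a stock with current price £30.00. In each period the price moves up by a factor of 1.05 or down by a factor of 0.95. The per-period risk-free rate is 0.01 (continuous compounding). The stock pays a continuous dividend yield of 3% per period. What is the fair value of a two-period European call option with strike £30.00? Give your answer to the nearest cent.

£0.27

Per-period risk-free factor R = e^0.01 = 1.0101; dividend-adjusted growth = e^(0.01−0.03) = 0.9802.
Risk-neutral probability p = (0.9802 − 0.95)/(1.05 − 0.95) = 0.0302/0.1000 = 0.3020
Terminal stock prices: S_uu = 33.08, S_ud = 29.92, S_dd = 27.07
Terminal payoffs (S − K): max(3.075, 0) = 3.075, max(-0.075, 0) = 0, max(-2.925, 0) = 0
Node u (S = 31.5): V_u = e^(−0.01)·[0.3020·3.0750 + 0.6980·0.0000] = 0.9194
Node d (S = 28.5): V_d = e^(−0.01)·[0.3020·0.0000 + 0.6980·0.0000] = 0.0000
Node 0 (S = 30): V_0 = e^(−0.01)·[0.3020·0.9194 + 0.6980·0.0000] = 0.2749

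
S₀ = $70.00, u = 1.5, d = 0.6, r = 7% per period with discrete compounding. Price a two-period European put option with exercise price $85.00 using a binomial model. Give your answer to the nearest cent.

$21.51

Risk-neutral probability p = (1 + 0.07 − 0.6)/(1.5 − 0.6) = 0.4700/0.9000 = 0.5222
Terminal stock prices: S_uu = 157.5, S_ud = 63, S_dd = 25.2
Terminal payoffs (K − S): max(-72.5, 0) = 0, max(22, 0) = 22, max(59.8, 0) = 59.8
Node u (S = 105): V_u = 1/1.07·[0.5222·0.0000 + 0.4778·22.0000] = 9.8235
Node d (S = 42): V_d = 1/1.07·[0.5222·22.0000 + 0.4778·59.8000] = 37.4393
Node 0 (S = 70): V_0 = 1/1.07·[0.5222·9.8235 + 0.4778·37.4393] = 21.5118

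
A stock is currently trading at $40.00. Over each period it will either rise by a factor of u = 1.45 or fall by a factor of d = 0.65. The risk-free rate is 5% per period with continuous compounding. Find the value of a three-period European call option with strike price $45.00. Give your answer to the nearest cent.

Risk-neutral probability p = (e^0.05 − 0.65)/(1.45 − 0.65) = 0.4013/0.8000 = 0.5016
Terminal stock prices: S_uuu = 121.9, S_uud = 54.66, S_udd = 24.51, S_ddd = 10.98
Terminal payoffs (S − K): max(76.94, 0) = 76.94, max(9.665, 0) = 9.665, max(-20.49, 0) = 0, max(-34.02, 0) = 0
Node uu (S = 84.1): V_uu = e^(−0.05)·[0.5016·76.9450 + 0.4984·9.6650] = 41.2947
Node ud (S = 37.7): V_ud = e^(−0.05)·[0.5016·9.6650 + 0.4984·0.0000] = 4.6114
Node dd (S = 16.9): V_dd = e^(−0.05)·[0.5016·0.0000 + 0.4984·0.0000] = 0.0000
Node u (S = 58): V_u = e^(−0.05)·[0.5016·41.2947 + 0.4984·4.6114] = 21.8891
Node d (S = 26): V_d = e^(−0.05)·[0.5016·4.6114 + 0.4984·0.0000] = 2.2002
Node 0 (S = 40): V_0 = e^(−0.05)·[0.5016·21.8891 + 0.4984·2.2002] = 11.4870

$11.49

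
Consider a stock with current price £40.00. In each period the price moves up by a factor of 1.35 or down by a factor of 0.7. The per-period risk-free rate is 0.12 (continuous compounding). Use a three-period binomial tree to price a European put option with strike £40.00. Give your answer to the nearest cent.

£2.92

Risk-neutral probability p = (e^0.12 − 0.7)/(1.35 − 0.7) = 0.4275/0.6500 = 0.6577
Terminal stock prices: S_uuu = 98.42, S_uud = 51.03, S_udd = 26.46, S_ddd = 13.72
Terminal payoffs (K − S): max(-58.42, 0) = 0, max(-11.03, 0) = 0, max(13.54, 0) = 13.54, max(26.28, 0) = 26.28
Node uu (S = 72.9): V_uu = e^(−0.12)·[0.6577·0.0000 + 0.3423·0.0000] = 0.0000
Node ud (S = 37.8): V_ud = e^(−0.12)·[0.6577·0.0000 + 0.3423·13.5400] = 4.1108
Node dd (S = 19.6): V_dd = e^(−0.12)·[0.6577·13.5400 + 0.3423·26.2800] = 15.8768
Node u (S = 54): V_u = e^(−0.12)·[0.6577·0.0000 + 0.3423·4.1108] = 1.2481
Node d (S = 28): V_d = e^(−0.12)·[0.6577·4.1108 + 0.3423·15.8768] = 7.2182
Node 0 (S = 40): V_0 = e^(−0.12)·[0.6577·1.2481 + 0.3423·7.2182] = 2.9195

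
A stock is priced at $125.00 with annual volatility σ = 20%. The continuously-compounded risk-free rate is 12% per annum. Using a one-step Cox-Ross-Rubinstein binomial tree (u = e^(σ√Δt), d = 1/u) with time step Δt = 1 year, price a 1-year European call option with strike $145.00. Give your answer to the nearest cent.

$5.22

CRR parameters: u = e^(σ√Δt) = e^(0.2·√1) = 1.2214, d = 1/u = 0.8187
Per-period rate: rΔt = 0.12·1 = 0.12, so R = e^0.12 = 1.1275
Risk-neutral probability p = (e^0.12 − 0.8187)/(1.2214 − 0.8187) = 0.3088/0.4027 = 0.7668
Terminal stock prices: S_u = 152.7, S_d = 102.3
Terminal payoffs (S − K): max(7.675, 0) = 7.675, max(-42.66, 0) = 0
Node 0 (S = 125): V_0 = e^(−0.12)·[0.7668·7.6753 + 0.2332·0.0000] = 5.2199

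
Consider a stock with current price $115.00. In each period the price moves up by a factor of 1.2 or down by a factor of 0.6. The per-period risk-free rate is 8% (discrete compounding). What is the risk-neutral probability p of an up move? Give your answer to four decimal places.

p = 0.8000

Risk-neutral probability p = (1 + 0.08 − 0.6)/(1.2 − 0.6) = 0.4800/0.6000 = 0.8000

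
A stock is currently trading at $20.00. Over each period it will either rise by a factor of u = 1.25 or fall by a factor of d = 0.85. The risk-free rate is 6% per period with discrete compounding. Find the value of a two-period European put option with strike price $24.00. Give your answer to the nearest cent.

$3.14

Risk-neutral probability p = (1 + 0.06 − 0.85)/(1.25 − 0.85) = 0.2100/0.4000 = 0.5250
Terminal stock prices: S_uu = 31.25, S_ud = 21.25, S_dd = 14.45
Terminal payoffs (K − S): max(-7.25, 0) = 0, max(2.75, 0) = 2.75, max(9.55, 0) = 9.55
Node u (S = 25): V_u = 1/1.06·[0.5250·0.0000 + 0.4750·2.7500] = 1.2323
Node d (S = 17): V_d = 1/1.06·[0.5250·2.7500 + 0.4750·9.5500] = 5.6415
Node 0 (S = 20): V_0 = 1/1.06·[0.5250·1.2323 + 0.4750·5.6415] = 3.1384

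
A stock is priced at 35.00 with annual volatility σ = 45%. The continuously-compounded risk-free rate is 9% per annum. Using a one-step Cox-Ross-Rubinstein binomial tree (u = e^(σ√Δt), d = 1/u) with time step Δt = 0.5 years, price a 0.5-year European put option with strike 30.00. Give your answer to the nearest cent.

2.20

CRR parameters: u = e^(σ√Δt) = e^(0.45·√0.5) = 1.3746, d = 1/u = 0.7275
Per-period rate: rΔt = 0.09·0.5 = 0.045, so R = e^0.045 = 1.0460
Risk-neutral probability p = (e^0.045 − 0.7275)/(1.3746 − 0.7275) = 0.3186/0.6472 = 0.4922
Terminal stock prices: S_u = 48.11, S_d = 25.46
Terminal payoffs (K − S): max(-18.11, 0) = 0, max(4.539, 0) = 4.539
Node 0 (S = 35): V_0 = e^(−0.045)·[0.4922·0.0000 + 0.5078·4.5389] = 2.2033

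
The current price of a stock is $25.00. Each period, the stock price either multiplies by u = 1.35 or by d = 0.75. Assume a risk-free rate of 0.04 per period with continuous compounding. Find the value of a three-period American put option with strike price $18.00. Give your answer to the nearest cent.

$0.97

Risk-neutral probability p = (e^0.04 − 0.75)/(1.35 − 0.75) = 0.2908/0.6000 = 0.4847
Terminal stock prices: S_uuu = 61.51, S_uud = 34.17, S_udd = 18.98, S_ddd = 10.55
Terminal payoffs (K − S): max(-43.51, 0) = 0, max(-16.17, 0) = 0, max(-0.9844, 0) = 0, max(7.453, 0) = 7.453
Node uu (S = 45.56): continuation = e^(−0.04)·[0.4847·0.0000 + 0.5153·0.0000] = 0.0000; exercise value = 0.0000 ≤ continuation, so V_uu = 0.0000
Node ud (S = 25.31): continuation = e^(−0.04)·[0.4847·0.0000 + 0.5153·0.0000] = 0.0000; exercise value = 0.0000 ≤ continuation, so V_ud = 0.0000
Node dd (S = 14.06): continuation = e^(−0.04)·[0.4847·0.0000 + 0.5153·7.4531] = 3.6901; exercise value = 3.9375 > continuation, so V_dd = 3.9375 (exercise)
Node u (S = 33.75): continuation = e^(−0.04)·[0.4847·0.0000 + 0.5153·0.0000] = 0.0000; exercise value = 0.0000 ≤ continuation, so V_u = 0.0000
Node d (S = 18.75): continuation = e^(−0.04)·[0.4847·0.0000 + 0.5153·3.9375] = 1.9495; exercise value = 0.0000 ≤ continuation, so V_d = 1.9495
Node 0 (S = 25): continuation = e^(−0.04)·[0.4847·0.0000 + 0.5153·1.9495] = 0.9652; exercise value = 0.0000 ≤ continuation, so V_0 = 0.9652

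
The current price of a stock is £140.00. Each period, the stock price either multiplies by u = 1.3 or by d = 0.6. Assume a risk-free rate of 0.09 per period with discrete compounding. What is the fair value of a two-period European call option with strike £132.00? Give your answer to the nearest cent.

£43.14

Risk-neutral probability p = (1 + 0.09 − 0.6)/(1.3 − 0.6) = 0.4900/0.7000 = 0.7000
Terminal stock prices: S_uu = 236.6, S_ud = 109.2, S_dd = 50.4
Terminal payoffs (S − K): max(104.6, 0) = 104.6, max(-22.8, 0) = 0, max(-81.6, 0) = 0
Node u (S = 182): V_u = 1/1.09·[0.7000·104.6000 + 0.3000·0.0000] = 67.1743
Node d (S = 84): V_d = 1/1.09·[0.7000·0.0000 + 0.3000·0.0000] = 0.0000
Node 0 (S = 140): V_0 = 1/1.09·[0.7000·67.1743 + 0.3000·0.0000] = 43.1395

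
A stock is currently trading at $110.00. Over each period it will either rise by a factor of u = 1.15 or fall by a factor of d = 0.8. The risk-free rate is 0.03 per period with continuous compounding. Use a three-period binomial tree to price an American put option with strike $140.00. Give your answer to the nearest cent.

Risk-neutral probability p = (e^0.03 − 0.8)/(1.15 − 0.8) = 0.2305/0.3500 = 0.6584
Terminal stock prices: S_uuu = 167.3, S_uud = 116.4, S_udd = 80.96, S_ddd = 56.32
Terminal payoffs (K − S): max(-27.3, 0) = 0, max(23.62, 0) = 23.62, max(59.04, 0) = 59.04, max(83.68, 0) = 83.68
Node uu (S = 145.5): continuation = e^(−0.03)·[0.6584·0.0000 + 0.3416·23.6200] = 7.8292; exercise value = 0.0000 ≤ continuation, so V_uu = 7.8292
Node ud (S = 101.2): continuation = e^(−0.03)·[0.6584·23.6200 + 0.3416·59.0400] = 34.6624; exercise value = 38.8000 > continuation, so V_ud = 38.8000 (exercise)
Node dd (S = 70.4): continuation = e^(−0.03)·[0.6584·59.0400 + 0.3416·83.6800] = 65.4624; exercise value = 69.6000 > continuation, so V_dd = 69.6000 (exercise)
Node u (S = 126.5): continuation = e^(−0.03)·[0.6584·7.8292 + 0.3416·38.8000] = 17.8635; exercise value = 13.5000 ≤ continuation, so V_u = 17.8635
Node d (S = 88): continuation = e^(−0.03)·[0.6584·38.8000 + 0.3416·69.6000] = 47.8624; exercise value = 52.0000 > continuation, so V_d = 52.0000 (exercise)
Node 0 (S = 110): continuation = e^(−0.03)·[0.6584·17.8635 + 0.3416·52.0000] = 28.6506; exercise value = 30.0000 > continuation, so V_0 = 30.0000 (exercise)

$30.00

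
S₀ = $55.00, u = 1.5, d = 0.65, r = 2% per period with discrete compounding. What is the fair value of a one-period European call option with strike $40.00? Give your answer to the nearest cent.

Risk-neutral probability p = (1 + 0.02 − 0.65)/(1.5 − 0.65) = 0.3700/0.8500 = 0.4353
Terminal stock prices: S_u = 82.5, S_d = 35.75
Terminal payoffs (S − K): max(42.5, 0) = 42.5, max(-4.25, 0) = 0
Node 0 (S = 55): V_0 = 1/1.02·[0.4353·42.5000 + 0.5647·0.0000] = 18.1373

$18.14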